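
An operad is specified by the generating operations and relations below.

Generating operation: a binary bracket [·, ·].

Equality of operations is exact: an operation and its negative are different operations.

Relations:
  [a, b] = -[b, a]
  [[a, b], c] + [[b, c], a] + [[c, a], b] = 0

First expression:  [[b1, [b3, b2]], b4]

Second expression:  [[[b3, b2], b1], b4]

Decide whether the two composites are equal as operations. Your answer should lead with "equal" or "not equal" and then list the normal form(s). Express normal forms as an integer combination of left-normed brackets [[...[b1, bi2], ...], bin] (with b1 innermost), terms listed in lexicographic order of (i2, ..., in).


The first composite normalizes to -[[[b1, b2], b3], b4] + [[[b1, b3], b2], b4]
The second composite normalizes to [[[b1, b2], b3], b4] - [[[b1, b3], b2], b4]
The normal forms differ: not equal.

not equal; the first gives -[[[b1, b2], b3], b4] + [[[b1, b3], b2], b4] and the second [[[b1, b2], b3], b4] - [[[b1, b3], b2], b4]


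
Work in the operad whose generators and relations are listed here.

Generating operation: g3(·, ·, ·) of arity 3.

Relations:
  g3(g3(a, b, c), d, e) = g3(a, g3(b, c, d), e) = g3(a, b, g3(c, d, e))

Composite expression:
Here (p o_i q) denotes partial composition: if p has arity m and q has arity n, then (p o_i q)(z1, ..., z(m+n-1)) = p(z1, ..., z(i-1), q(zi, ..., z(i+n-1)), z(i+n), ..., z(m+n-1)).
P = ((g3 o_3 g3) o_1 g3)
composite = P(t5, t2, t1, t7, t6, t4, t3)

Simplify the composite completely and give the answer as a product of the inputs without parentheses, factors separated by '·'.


t5 · t2 · t1 · t7 · t6 · t4 · t3

Under associativity of g3, the answer is the t's in reading order.
g3(t5, t2, t1) reduces to t5 · t2 · t1
g3(t6, t4, t3) reduces to t6 · t4 · t3
g3(g3(t5, t2, t1), t7, g3(t6, t4, t3)) reduces to t5 · t2 · t1 · t7 · t6 · t4 · t3


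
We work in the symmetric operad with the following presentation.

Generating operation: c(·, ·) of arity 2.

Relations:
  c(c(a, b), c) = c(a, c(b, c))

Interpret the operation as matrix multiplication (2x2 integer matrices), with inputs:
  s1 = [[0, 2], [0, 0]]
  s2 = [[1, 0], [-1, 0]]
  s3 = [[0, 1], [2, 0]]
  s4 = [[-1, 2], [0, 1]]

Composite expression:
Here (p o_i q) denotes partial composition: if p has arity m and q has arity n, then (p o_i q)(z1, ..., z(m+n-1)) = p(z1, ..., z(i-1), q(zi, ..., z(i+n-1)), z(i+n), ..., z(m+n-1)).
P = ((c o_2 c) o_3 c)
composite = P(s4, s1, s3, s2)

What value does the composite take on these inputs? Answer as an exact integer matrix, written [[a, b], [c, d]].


[[-4, 0], [0, 0]]

c(s3, s2) = [[-1, 0], [2, 0]]
c(s1, c(s3, s2)) = [[4, 0], [0, 0]]
c(s4, c(s1, c(s3, s2))) = [[-4, 0], [0, 0]]


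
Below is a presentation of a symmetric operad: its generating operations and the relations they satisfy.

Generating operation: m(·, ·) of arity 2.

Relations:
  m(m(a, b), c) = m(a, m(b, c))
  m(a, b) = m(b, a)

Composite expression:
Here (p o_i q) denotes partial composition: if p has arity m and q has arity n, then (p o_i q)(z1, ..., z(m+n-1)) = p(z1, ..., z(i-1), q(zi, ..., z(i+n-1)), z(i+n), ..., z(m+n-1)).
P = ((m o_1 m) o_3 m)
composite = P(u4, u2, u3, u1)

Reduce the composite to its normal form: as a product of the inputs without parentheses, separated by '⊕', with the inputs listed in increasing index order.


u1 ⊕ u2 ⊕ u3 ⊕ u4

Both nesting and order wash out for m; what remains is which u's occur.
m(u4, u2) linearizes to u4 ⊕ u2
m(u3, u1) linearizes to u3 ⊕ u1
m(m(u4, u2), m(u3, u1)) linearizes to u4 ⊕ u2 ⊕ u3 ⊕ u1
putting the inputs in ascending order: u1 ⊕ u2 ⊕ u3 ⊕ u4


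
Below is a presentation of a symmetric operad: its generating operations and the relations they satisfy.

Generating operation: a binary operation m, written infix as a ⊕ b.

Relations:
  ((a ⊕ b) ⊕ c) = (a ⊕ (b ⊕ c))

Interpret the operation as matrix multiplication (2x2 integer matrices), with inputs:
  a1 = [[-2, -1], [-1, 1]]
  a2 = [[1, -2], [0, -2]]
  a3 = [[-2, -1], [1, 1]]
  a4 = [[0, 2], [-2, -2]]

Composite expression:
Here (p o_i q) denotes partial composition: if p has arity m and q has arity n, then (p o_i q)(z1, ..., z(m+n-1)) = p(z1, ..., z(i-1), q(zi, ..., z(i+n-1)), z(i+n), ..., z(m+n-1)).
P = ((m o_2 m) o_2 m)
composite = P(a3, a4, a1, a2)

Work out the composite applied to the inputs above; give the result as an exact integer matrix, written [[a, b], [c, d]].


[[-2, 12], [4, -12]]

(a4 ⊕ a1) = [[-2, 2], [6, 0]]
((a4 ⊕ a1) ⊕ a2) = [[-2, 0], [6, -12]]
(a3 ⊕ ((a4 ⊕ a1) ⊕ a2)) = [[-2, 12], [4, -12]]


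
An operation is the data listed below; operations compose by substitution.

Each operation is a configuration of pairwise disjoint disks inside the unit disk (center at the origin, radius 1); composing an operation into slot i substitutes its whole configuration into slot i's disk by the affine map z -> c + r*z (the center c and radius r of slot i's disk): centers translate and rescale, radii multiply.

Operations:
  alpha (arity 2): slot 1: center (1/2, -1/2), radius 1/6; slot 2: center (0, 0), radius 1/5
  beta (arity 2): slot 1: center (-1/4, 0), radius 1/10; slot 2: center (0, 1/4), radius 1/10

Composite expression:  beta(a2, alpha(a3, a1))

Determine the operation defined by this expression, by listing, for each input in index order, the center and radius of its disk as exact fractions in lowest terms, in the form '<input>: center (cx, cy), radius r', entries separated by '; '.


a1: center (0, 1/4), radius 1/50; a2: center (-1/4, 0), radius 1/10; a3: center (1/20, 1/5), radius 1/60

Below beta, radii multiply path by path; the a-disk centers shift.
for a2, the 1-step affine chain lands on center (-1/4, 0), radius 1/10
for a3, the 2-step affine chain lands on center (1/20, 1/5), radius 1/60
for a1, the 2-step affine chain lands on center (0, 1/4), radius 1/50


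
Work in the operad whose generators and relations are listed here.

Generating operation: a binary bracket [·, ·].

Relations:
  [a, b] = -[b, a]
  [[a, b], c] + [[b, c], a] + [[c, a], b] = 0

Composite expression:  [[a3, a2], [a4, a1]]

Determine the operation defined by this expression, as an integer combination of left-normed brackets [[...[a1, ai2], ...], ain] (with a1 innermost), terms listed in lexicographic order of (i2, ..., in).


-[[[a1, a4], a2], a3] + [[[a1, a4], a3], a2]

Skip Jacobi rewriting: expand, keep a1-initial words, read off terms.
Composite bracket: [[a3, a2], [a4, a1]]
Expanding via [a, b] = ab - ba: 8 signed words (2^3 = 8).
Only words starting with a1 matter:
  from a1a4a2a3, sign -1: term -[[[a1, a4], a2], a3]
  from a1a4a3a2, sign +1: term +[[[a1, a4], a3], a2]


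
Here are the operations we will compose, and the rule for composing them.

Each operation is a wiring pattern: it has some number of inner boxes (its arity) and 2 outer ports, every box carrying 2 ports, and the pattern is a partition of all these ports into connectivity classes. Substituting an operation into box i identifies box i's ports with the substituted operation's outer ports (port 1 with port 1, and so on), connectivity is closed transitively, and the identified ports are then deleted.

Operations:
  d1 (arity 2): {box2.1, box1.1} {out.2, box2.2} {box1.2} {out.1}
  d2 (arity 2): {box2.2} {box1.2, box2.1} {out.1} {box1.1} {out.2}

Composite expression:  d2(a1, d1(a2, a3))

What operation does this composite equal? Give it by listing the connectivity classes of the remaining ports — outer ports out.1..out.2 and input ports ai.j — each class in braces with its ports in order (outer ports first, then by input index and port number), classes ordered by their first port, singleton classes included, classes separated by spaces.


{out.1} {out.2} {a1.1} {a1.2} {a2.1, a3.1} {a2.2} {a3.2}

Two ports join when wires chain via d2-identified ports.
d1 over (a2, a3) gives {out.1} {out.2, a3.2} {a2.1, a3.1} {a2.2}, out.j being that stage's outer ports
d2 over (a1, a2, a3) gives {out.1} {out.2} {a1.1} {a1.2} {a2.1, a3.1} {a2.2} {a3.2}, out.j being that stage's outer ports


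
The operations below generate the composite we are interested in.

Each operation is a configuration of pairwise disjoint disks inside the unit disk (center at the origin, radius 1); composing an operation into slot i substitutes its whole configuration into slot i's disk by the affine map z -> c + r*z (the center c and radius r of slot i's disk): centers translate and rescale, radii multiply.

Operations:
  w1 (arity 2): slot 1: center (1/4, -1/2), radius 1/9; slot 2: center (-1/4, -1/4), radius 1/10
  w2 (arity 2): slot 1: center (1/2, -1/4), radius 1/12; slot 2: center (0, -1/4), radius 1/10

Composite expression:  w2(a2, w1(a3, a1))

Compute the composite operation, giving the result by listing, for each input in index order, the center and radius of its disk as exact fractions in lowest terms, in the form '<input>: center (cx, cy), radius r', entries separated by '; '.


Affine substitution under w2: radii multiply and a-centers shift.
a2: after 1 affine step, its disk has center (1/2, -1/4), radius 1/12
a3: after 2 affine steps, its disk has center (1/40, -3/10), radius 1/90
a1: after 2 affine steps, its disk has center (-1/40, -11/40), radius 1/100

a1: center (-1/40, -11/40), radius 1/100; a2: center (1/2, -1/4), radius 1/12; a3: center (1/40, -3/10), radius 1/90


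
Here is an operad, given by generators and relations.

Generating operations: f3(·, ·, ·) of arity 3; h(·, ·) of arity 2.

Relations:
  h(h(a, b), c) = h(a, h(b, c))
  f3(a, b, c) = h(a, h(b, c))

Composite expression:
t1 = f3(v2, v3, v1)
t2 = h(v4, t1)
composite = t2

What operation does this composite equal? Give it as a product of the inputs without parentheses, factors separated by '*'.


v4 * v2 * v3 * v1


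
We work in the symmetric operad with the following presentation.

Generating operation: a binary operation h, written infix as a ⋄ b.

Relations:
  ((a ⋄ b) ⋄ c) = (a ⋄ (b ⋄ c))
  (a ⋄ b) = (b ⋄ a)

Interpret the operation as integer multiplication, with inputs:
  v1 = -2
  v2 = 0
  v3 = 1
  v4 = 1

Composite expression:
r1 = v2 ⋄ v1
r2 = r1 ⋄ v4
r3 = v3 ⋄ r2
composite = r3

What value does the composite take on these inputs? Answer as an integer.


(v2 ⋄ v1) = 0
((v2 ⋄ v1) ⋄ v4) = 0
(v3 ⋄ ((v2 ⋄ v1) ⋄ v4)) = 0

0


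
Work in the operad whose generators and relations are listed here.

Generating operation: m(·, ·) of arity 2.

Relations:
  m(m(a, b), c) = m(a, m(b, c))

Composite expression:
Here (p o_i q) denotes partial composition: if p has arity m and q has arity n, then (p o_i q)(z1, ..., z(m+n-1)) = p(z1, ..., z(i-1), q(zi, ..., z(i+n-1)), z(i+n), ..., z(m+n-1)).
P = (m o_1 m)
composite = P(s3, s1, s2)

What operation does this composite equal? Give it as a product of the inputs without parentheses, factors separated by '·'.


s3 · s1 · s2

Associativity of m dissolves the nesting; only the s-input order survives.
m(s3, s1) reduces to s3 · s1
m(m(s3, s1), s2) reduces to s3 · s1 · s2


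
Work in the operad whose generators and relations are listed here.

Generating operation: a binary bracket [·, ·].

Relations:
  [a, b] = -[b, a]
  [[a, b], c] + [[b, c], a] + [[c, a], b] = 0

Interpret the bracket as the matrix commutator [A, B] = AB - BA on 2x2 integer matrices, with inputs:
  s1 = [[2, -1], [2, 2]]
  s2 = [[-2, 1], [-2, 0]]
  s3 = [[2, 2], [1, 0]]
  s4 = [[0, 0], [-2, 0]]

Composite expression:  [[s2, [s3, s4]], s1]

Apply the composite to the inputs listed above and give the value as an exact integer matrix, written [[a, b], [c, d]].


[[40, -8], [-16, -40]]

[s3, s4] = [[-4, 0], [4, 4]]
[s2, [s3, s4]] = [[4, 8], [24, -4]]
[[s2, [s3, s4]], s1] = [[40, -8], [-16, -40]]


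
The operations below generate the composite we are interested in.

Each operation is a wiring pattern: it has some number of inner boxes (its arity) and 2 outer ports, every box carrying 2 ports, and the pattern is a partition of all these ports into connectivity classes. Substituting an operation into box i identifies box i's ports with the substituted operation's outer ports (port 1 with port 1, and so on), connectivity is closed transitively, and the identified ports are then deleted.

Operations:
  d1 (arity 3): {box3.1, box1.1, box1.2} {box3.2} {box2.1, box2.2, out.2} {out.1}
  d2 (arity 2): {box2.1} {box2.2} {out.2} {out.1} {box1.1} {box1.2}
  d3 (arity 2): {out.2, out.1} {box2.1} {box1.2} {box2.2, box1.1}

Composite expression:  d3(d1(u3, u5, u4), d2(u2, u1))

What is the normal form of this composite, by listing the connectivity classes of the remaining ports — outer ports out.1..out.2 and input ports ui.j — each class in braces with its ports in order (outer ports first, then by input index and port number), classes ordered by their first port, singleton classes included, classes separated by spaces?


Substituting into d3 glues patterns; closure does the rest.
composing d1 on (u3, u5, u4), with out.j its own outer ports: {out.1} {out.2, u5.1, u5.2} {u3.1, u3.2, u4.1} {u4.2}
composing d2 on (u2, u1), with out.j its own outer ports: {out.1} {out.2} {u1.1} {u1.2} {u2.1} {u2.2}
composing d3 on (u3, u5, u4, u2, u1), with out.j its own outer ports: {out.1, out.2} {u1.1} {u1.2} {u2.1} {u2.2} {u3.1, u3.2, u4.1} {u4.2} {u5.1, u5.2}

{out.1, out.2} {u1.1} {u1.2} {u2.1} {u2.2} {u3.1, u3.2, u4.1} {u4.2} {u5.1, u5.2}


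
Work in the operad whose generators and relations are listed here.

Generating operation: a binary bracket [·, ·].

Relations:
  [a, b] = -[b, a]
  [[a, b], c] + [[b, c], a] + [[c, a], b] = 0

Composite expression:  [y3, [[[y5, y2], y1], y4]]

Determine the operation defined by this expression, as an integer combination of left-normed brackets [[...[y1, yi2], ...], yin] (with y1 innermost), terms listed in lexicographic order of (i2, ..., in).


-[[[[y1, y2], y5], y4], y3] + [[[[y1, y5], y2], y4], y3]

A multilinear Lie element is pinned by y1-initial words (y1 innermost).
Composite bracket: [y3, [[[y5, y2], y1], y4]]
The bracket unfolds into 16 signed words via [a, b] = ab - ba (2^4 = 16).
Collect the words opening with y1:
  from y1y2y5y4y3, sign -1: term -[[[[y1, y2], y5], y4], y3]
  from y1y5y2y4y3, sign +1: term +[[[[y1, y5], y2], y4], y3]


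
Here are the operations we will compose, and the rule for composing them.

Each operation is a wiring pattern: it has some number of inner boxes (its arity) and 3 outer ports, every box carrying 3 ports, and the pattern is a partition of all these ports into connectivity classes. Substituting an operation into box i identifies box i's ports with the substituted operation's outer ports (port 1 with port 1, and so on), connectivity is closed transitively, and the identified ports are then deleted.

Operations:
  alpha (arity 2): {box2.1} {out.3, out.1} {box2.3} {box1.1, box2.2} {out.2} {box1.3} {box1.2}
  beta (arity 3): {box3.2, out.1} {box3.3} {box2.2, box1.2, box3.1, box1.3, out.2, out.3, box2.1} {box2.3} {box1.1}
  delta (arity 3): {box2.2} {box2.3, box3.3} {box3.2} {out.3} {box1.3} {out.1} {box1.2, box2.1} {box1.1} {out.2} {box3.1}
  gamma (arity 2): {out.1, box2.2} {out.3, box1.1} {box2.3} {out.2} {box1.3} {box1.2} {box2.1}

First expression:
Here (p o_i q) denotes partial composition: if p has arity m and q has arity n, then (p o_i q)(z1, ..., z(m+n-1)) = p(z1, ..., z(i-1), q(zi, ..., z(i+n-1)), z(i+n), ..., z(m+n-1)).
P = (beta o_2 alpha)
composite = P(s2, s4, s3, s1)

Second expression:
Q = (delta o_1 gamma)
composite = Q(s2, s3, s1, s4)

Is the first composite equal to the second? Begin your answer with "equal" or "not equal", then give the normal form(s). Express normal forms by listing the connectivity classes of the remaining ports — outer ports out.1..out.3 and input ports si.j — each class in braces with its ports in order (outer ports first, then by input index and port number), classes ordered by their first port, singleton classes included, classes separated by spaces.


not equal; first: {out.1, s1.2} {out.2, out.3, s1.1, s2.2, s2.3} {s1.3} {s2.1} {s3.1} {s3.2, s4.1} {s3.3} {s4.2} {s4.3}; second: {out.1} {out.2} {out.3} {s1.1} {s1.2} {s1.3, s4.3} {s2.1} {s2.2} {s2.3} {s3.1} {s3.2} {s3.3} {s4.1} {s4.2}

The first expression reduces to {out.1, s1.2} {out.2, out.3, s1.1, s2.2, s2.3} {s1.3} {s2.1} {s3.1} {s3.2, s4.1} {s3.3} {s4.2} {s4.3}
The second expression reduces to {out.1} {out.2} {out.3} {s1.1} {s1.2} {s1.3, s4.3} {s2.1} {s2.2} {s2.3} {s3.1} {s3.2} {s3.3} {s4.1} {s4.2}
They disagree, so not equal.


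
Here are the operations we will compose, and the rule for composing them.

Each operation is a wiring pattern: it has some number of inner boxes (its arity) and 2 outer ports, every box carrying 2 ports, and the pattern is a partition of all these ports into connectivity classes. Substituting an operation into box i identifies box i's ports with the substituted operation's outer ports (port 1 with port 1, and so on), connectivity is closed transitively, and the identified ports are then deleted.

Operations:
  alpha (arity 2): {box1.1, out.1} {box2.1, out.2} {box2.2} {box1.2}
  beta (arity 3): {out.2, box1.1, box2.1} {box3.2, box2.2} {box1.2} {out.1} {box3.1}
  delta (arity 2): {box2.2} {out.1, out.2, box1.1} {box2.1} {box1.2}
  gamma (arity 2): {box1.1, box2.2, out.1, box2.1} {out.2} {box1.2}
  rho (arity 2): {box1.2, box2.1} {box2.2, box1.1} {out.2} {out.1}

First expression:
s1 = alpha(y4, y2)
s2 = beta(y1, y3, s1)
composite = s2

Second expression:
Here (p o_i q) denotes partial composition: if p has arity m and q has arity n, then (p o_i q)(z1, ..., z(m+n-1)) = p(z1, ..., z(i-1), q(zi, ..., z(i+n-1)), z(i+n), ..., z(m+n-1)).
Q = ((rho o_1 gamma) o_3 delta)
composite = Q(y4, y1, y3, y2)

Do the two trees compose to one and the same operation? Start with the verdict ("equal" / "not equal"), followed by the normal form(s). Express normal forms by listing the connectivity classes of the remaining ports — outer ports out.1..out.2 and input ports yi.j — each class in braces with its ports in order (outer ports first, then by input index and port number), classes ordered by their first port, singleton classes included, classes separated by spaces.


not equal; first: {out.1} {out.2, y1.1, y3.1} {y1.2} {y2.1, y3.2} {y2.2} {y4.1} {y4.2}; second: {out.1} {out.2} {y1.1, y1.2, y3.1, y4.1} {y2.1} {y2.2} {y3.2} {y4.2}

The first expression reduces to {out.1} {out.2, y1.1, y3.1} {y1.2} {y2.1, y3.2} {y2.2} {y4.1} {y4.2}
The second expression reduces to {out.1} {out.2} {y1.1, y1.2, y3.1, y4.1} {y2.1} {y2.2} {y3.2} {y4.2}
They disagree, so not equal.


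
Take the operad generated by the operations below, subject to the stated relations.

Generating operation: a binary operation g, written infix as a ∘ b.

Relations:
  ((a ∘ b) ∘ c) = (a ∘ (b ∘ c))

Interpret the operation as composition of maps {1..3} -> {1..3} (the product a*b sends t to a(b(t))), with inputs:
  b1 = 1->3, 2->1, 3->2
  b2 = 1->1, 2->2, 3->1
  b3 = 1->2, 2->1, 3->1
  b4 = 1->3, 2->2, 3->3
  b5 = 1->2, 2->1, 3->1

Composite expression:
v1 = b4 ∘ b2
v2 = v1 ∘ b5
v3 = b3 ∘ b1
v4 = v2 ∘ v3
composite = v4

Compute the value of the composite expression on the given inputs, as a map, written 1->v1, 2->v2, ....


(b4 ∘ b2) = 1->3, 2->2, 3->3
((b4 ∘ b2) ∘ b5) = 1->2, 2->3, 3->3
(b3 ∘ b1) = 1->1, 2->2, 3->1
(((b4 ∘ b2) ∘ b5) ∘ (b3 ∘ b1)) = 1->2, 2->3, 3->2

1->2, 2->3, 3->2


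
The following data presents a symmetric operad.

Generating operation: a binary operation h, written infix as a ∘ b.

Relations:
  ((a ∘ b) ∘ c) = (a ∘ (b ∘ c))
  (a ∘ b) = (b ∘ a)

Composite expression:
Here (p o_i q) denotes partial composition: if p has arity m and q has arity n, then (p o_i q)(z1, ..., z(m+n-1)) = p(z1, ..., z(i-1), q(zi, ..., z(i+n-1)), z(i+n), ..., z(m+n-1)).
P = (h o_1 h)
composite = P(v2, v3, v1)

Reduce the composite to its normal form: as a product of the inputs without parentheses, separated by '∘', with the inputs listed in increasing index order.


Key point: h commutes, so take the v-inputs in any fixed order.
(v2 ∘ v3) collapses to v2 ∘ v3
((v2 ∘ v3) ∘ v1) collapses to v2 ∘ v3 ∘ v1
putting the inputs in ascending order: v1 ∘ v2 ∘ v3

v1 ∘ v2 ∘ v3


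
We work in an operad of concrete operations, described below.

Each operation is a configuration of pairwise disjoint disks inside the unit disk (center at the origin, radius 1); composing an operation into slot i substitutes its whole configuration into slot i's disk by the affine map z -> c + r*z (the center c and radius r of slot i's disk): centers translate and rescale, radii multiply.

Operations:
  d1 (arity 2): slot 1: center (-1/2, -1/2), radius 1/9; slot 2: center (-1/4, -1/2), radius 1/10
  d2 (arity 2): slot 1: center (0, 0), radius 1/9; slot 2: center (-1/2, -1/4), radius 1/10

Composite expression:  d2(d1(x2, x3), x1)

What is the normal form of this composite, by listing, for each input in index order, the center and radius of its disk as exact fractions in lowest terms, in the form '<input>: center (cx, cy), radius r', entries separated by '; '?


x1: center (-1/2, -1/4), radius 1/10; x2: center (-1/18, -1/18), radius 1/81; x3: center (-1/36, -1/18), radius 1/90


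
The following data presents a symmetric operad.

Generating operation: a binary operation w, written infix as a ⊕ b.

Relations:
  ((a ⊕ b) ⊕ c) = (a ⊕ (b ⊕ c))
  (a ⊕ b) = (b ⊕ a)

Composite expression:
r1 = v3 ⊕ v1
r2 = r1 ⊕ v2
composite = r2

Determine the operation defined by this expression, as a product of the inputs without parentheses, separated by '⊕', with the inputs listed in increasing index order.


Shape and order are irrelevant to w; the v-input set decides.
(v3 ⊕ v1) spells out as v3 ⊕ v1
((v3 ⊕ v1) ⊕ v2) spells out as v3 ⊕ v1 ⊕ v2
commutativity sorts the factors: v1 ⊕ v2 ⊕ v3

v1 ⊕ v2 ⊕ v3


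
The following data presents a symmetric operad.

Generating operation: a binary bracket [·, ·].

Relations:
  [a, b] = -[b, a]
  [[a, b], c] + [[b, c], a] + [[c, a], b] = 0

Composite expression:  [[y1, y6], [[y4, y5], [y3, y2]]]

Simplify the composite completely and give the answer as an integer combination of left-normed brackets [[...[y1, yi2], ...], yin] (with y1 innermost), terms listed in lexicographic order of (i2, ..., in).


[[[[[y1, y6], y2], y3], y4], y5] - [[[[[y1, y6], y2], y3], y5], y4] - [[[[[y1, y6], y3], y2], y4], y5] + [[[[[y1, y6], y3], y2], y5], y4] - [[[[[y1, y6], y4], y5], y2], y3] + [[[[[y1, y6], y4], y5], y3], y2] + [[[[[y1, y6], y5], y4], y2], y3] - [[[[[y1, y6], y5], y4], y3], y2]

Antisymmetry and Jacobi reduce to y1-anchored left-normed brackets.
Composite bracket: [[y1, y6], [[y4, y5], [y3, y2]]]
The bracket unfolds into 32 signed words via [a, b] = ab - ba (2^5 = 32).
Keep just the words that open with y1:
  word y1y6y2y3y4y5 has sign +1, contributing +[[[[[y1, y6], y2], y3], y4], y5]
  word y1y6y2y3y5y4 has sign -1, contributing -[[[[[y1, y6], y2], y3], y5], y4]
  word y1y6y3y2y4y5 has sign -1, contributing -[[[[[y1, y6], y3], y2], y4], y5]
  word y1y6y3y2y5y4 has sign +1, contributing +[[[[[y1, y6], y3], y2], y5], y4]
  word y1y6y4y5y2y3 has sign -1, contributing -[[[[[y1, y6], y4], y5], y2], y3]
  word y1y6y4y5y3y2 has sign +1, contributing +[[[[[y1, y6], y4], y5], y3], y2]
  word y1y6y5y4y2y3 has sign +1, contributing +[[[[[y1, y6], y5], y4], y2], y3]
  word y1y6y5y4y3y2 has sign -1, contributing -[[[[[y1, y6], y5], y4], y3], y2]


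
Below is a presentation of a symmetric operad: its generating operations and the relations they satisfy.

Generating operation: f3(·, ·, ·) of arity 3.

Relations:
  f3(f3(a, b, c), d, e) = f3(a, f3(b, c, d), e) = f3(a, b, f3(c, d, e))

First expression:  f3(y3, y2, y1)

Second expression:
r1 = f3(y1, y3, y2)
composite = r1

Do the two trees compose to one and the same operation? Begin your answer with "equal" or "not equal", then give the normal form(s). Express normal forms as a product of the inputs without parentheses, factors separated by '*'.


not equal — first y3 * y2 * y1, second y1 * y3 * y2


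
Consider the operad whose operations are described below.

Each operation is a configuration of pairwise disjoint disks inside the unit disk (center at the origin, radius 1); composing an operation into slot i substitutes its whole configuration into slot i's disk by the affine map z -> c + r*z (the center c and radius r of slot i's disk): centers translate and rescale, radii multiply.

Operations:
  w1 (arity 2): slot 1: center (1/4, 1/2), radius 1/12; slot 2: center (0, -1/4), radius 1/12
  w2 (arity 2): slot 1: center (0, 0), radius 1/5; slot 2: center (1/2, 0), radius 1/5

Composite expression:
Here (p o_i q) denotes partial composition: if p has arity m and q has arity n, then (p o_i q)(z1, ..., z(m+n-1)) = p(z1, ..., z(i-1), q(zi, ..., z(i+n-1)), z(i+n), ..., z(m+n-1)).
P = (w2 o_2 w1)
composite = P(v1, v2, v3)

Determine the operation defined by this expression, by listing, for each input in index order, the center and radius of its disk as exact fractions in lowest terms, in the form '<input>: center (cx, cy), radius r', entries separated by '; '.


v1: center (0, 0), radius 1/5; v2: center (11/20, 1/10), radius 1/60; v3: center (1/2, -1/20), radius 1/60


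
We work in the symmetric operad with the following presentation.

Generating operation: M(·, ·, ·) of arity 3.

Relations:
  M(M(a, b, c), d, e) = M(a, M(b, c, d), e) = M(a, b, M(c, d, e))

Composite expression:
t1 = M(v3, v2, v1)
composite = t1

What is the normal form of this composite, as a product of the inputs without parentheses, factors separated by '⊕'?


v3 ⊕ v2 ⊕ v1


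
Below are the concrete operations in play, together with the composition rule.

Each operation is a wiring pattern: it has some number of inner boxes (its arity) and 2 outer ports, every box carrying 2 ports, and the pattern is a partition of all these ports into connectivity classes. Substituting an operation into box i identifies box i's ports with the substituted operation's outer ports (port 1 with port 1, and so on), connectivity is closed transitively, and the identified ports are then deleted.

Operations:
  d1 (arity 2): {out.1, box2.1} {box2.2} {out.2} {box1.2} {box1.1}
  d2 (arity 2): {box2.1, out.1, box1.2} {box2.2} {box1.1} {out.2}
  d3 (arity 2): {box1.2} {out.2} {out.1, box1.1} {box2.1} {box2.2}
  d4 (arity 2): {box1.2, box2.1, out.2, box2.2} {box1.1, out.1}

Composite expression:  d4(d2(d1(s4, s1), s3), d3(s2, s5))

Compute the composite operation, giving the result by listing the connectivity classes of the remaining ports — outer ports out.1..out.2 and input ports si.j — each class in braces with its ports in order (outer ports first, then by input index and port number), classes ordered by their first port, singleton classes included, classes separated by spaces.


Treat the ports identified at d4 as solder joints: merge, then drop.
composing d1 on (s4, s1), with out.j its own outer ports: {out.1, s1.1} {out.2} {s1.2} {s4.1} {s4.2}
composing d2 on (s4, s1, s3), with out.j its own outer ports: {out.1, s3.1} {out.2} {s1.1} {s1.2} {s3.2} {s4.1} {s4.2}
composing d3 on (s2, s5), with out.j its own outer ports: {out.1, s2.1} {out.2} {s2.2} {s5.1} {s5.2}
composing d4 on (s4, s1, s3, s2, s5), with out.j its own outer ports: {out.1, s3.1} {out.2, s2.1} {s1.1} {s1.2} {s2.2} {s3.2} {s4.1} {s4.2} {s5.1} {s5.2}

{out.1, s3.1} {out.2, s2.1} {s1.1} {s1.2} {s2.2} {s3.2} {s4.1} {s4.2} {s5.1} {s5.2}


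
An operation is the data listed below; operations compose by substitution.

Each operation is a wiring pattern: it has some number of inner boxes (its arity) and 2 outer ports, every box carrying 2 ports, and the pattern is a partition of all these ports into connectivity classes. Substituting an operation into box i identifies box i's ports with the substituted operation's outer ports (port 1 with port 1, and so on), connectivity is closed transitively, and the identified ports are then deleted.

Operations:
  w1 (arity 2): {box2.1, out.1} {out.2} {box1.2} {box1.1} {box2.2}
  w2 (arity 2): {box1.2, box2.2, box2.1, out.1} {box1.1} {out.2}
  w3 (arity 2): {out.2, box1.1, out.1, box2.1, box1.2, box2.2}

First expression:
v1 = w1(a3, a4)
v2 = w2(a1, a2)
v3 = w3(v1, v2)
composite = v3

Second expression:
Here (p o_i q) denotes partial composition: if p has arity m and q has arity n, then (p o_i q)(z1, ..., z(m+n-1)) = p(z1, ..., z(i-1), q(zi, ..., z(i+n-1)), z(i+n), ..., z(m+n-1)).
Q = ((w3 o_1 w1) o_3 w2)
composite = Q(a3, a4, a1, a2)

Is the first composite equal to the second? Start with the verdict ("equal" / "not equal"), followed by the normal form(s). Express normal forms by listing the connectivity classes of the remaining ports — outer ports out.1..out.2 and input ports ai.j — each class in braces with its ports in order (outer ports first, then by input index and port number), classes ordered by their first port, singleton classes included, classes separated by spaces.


The first expression reduces to {out.1, out.2, a1.2, a2.1, a2.2, a4.1} {a1.1} {a3.1} {a3.2} {a4.2}
The second expression reduces to {out.1, out.2, a1.2, a2.1, a2.2, a4.1} {a1.1} {a3.1} {a3.2} {a4.2}
The forms coincide; equal.

equal; the common form is {out.1, out.2, a1.2, a2.1, a2.2, a4.1} {a1.1} {a3.1} {a3.2} {a4.2}


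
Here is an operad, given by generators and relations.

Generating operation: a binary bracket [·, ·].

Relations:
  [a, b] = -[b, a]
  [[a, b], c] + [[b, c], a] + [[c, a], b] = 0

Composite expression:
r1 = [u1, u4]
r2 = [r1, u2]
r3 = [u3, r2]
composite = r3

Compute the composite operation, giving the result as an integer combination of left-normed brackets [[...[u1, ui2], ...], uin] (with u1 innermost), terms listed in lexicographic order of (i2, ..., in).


-[[[u1, u4], u2], u3]


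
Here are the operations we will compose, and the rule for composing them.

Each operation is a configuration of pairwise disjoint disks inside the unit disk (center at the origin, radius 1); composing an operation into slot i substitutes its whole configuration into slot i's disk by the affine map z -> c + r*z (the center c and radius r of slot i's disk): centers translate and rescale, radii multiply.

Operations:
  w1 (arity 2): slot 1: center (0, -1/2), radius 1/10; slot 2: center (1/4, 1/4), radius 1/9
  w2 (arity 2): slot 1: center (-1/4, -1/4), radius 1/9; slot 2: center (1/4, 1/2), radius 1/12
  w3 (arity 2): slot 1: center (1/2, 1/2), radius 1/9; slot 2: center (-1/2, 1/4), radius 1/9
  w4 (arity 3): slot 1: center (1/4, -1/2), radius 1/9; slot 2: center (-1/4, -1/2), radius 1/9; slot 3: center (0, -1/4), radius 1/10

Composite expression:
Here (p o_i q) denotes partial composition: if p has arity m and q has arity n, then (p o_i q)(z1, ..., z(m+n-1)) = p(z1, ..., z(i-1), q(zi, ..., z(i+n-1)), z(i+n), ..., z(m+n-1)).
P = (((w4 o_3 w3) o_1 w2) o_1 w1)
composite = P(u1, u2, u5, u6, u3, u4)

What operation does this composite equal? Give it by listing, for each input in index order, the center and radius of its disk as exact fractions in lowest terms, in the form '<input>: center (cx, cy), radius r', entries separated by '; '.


Below w4, radii multiply path by path; the u-disk centers shift.
u1 passes through 3 substitutions, ending at center (2/9, -173/324), radius 1/810
u2 passes through 3 substitutions, ending at center (73/324, -85/162), radius 1/729
u5 passes through 2 substitutions, ending at center (5/18, -4/9), radius 1/108
u6 passes through 1 substitution, ending at center (-1/4, -1/2), radius 1/9
u3 passes through 2 substitutions, ending at center (1/20, -1/5), radius 1/90
u4 passes through 2 substitutions, ending at center (-1/20, -9/40), radius 1/90

u1: center (2/9, -173/324), radius 1/810; u2: center (73/324, -85/162), radius 1/729; u3: center (1/20, -1/5), radius 1/90; u4: center (-1/20, -9/40), radius 1/90; u5: center (5/18, -4/9), radius 1/108; u6: center (-1/4, -1/2), radius 1/9


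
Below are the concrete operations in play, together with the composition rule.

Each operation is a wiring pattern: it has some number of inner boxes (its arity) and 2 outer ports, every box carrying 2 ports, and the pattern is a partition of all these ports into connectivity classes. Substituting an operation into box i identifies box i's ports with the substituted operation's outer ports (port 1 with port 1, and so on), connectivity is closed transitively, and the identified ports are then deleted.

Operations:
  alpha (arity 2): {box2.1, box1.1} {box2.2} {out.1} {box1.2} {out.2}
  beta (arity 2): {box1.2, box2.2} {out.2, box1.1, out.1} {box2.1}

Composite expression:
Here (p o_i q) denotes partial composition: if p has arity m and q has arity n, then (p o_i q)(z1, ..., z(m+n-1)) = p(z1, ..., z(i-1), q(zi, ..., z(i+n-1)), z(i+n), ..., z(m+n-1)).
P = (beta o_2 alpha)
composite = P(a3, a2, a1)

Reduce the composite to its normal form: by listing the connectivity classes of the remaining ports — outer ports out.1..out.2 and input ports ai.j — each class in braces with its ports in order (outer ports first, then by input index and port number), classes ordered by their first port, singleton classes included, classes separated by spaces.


{out.1, out.2, a3.1} {a1.1, a2.1} {a1.2} {a2.2} {a3.2}

Two ports join when wires chain via beta-identified ports.
alpha over (a2, a1) gives {out.1} {out.2} {a1.1, a2.1} {a1.2} {a2.2}, out.j being that stage's outer ports
beta over (a3, a2, a1) gives {out.1, out.2, a3.1} {a1.1, a2.1} {a1.2} {a2.2} {a3.2}, out.j being that stage's outer ports


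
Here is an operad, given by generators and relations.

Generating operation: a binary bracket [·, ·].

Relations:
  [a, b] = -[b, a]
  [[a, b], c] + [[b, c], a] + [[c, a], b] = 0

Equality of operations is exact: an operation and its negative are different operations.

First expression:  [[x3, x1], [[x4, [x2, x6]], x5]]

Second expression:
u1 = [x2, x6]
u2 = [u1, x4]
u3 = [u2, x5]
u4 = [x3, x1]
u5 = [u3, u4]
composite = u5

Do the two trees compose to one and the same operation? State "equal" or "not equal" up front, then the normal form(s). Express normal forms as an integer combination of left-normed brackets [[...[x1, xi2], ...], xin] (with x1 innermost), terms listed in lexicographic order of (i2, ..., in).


The first composite normalizes to [[[[[x1, x3], x2], x6], x4], x5] - [[[[[x1, x3], x4], x2], x6], x5] + [[[[[x1, x3], x4], x6], x2], x5] - [[[[[x1, x3], x5], x2], x6], x4] + [[[[[x1, x3], x5], x4], x2], x6] - [[[[[x1, x3], x5], x4], x6], x2] + [[[[[x1, x3], x5], x6], x2], x4] - [[[[[x1, x3], x6], x2], x4], x5]
The second composite normalizes to [[[[[x1, x3], x2], x6], x4], x5] - [[[[[x1, x3], x4], x2], x6], x5] + [[[[[x1, x3], x4], x6], x2], x5] - [[[[[x1, x3], x5], x2], x6], x4] + [[[[[x1, x3], x5], x4], x2], x6] - [[[[[x1, x3], x5], x4], x6], x2] + [[[[[x1, x3], x5], x6], x2], x4] - [[[[[x1, x3], x6], x2], x4], x5]
Identical normal forms: equal.

equal; both compose to [[[[[x1, x3], x2], x6], x4], x5] - [[[[[x1, x3], x4], x2], x6], x5] + [[[[[x1, x3], x4], x6], x2], x5] - [[[[[x1, x3], x5], x2], x6], x4] + [[[[[x1, x3], x5], x4], x2], x6] - [[[[[x1, x3], x5], x4], x6], x2] + [[[[[x1, x3], x5], x6], x2], x4] - [[[[[x1, x3], x6], x2], x4], x5]


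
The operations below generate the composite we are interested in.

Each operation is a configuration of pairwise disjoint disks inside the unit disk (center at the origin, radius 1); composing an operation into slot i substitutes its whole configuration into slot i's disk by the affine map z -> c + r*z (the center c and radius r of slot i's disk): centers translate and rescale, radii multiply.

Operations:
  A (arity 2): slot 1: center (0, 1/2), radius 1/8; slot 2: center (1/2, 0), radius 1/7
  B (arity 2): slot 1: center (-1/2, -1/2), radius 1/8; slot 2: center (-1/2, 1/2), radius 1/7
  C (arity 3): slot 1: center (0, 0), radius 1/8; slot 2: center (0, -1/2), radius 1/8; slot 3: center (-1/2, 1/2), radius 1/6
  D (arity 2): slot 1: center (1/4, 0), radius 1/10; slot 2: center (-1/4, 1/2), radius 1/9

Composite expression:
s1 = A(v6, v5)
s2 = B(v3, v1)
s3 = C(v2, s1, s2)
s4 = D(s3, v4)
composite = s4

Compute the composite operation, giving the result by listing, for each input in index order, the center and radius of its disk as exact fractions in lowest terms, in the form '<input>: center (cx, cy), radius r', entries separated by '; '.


v1: center (23/120, 7/120), radius 1/420; v2: center (1/4, 0), radius 1/80; v3: center (23/120, 1/24), radius 1/480; v4: center (-1/4, 1/2), radius 1/9; v5: center (41/160, -1/20), radius 1/560; v6: center (1/4, -7/160), radius 1/640


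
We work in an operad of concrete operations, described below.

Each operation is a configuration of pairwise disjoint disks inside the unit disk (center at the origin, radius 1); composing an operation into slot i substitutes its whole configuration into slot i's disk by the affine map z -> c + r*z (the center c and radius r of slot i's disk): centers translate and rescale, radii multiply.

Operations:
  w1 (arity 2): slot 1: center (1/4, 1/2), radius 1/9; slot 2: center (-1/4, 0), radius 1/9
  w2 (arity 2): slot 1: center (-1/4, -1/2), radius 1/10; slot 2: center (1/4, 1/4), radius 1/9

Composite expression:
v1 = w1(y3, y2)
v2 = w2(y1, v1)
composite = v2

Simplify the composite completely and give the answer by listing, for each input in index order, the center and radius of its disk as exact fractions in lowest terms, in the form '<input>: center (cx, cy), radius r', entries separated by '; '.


y1: center (-1/4, -1/2), radius 1/10; y2: center (2/9, 1/4), radius 1/81; y3: center (5/18, 11/36), radius 1/81

Follow each y-input down from w2: c' goes to c + r*c', radius to r*r'.
for y1, the 1-step affine chain lands on center (-1/4, -1/2), radius 1/10
for y3, the 2-step affine chain lands on center (5/18, 11/36), radius 1/81
for y2, the 2-step affine chain lands on center (2/9, 1/4), radius 1/81


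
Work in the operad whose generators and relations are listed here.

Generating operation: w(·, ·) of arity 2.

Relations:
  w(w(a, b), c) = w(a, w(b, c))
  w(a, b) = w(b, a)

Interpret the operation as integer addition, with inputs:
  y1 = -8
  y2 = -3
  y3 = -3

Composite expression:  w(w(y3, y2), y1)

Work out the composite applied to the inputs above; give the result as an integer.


w(y3, y2) = -6
w(w(y3, y2), y1) = -14

-14


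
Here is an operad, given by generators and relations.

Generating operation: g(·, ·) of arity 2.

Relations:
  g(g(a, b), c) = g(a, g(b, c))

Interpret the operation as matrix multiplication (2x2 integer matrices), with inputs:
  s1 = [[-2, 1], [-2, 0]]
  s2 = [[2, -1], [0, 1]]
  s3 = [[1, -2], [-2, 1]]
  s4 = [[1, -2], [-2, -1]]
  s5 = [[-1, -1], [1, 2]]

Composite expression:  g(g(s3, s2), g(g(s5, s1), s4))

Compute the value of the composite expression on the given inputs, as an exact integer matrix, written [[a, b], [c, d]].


g(s3, s2) = [[2, -3], [-4, 3]]
g(s5, s1) = [[4, -1], [-6, 1]]
g(g(s5, s1), s4) = [[6, -7], [-8, 11]]
g(g(s3, s2), g(g(s5, s1), s4)) = [[36, -47], [-48, 61]]

[[36, -47], [-48, 61]]


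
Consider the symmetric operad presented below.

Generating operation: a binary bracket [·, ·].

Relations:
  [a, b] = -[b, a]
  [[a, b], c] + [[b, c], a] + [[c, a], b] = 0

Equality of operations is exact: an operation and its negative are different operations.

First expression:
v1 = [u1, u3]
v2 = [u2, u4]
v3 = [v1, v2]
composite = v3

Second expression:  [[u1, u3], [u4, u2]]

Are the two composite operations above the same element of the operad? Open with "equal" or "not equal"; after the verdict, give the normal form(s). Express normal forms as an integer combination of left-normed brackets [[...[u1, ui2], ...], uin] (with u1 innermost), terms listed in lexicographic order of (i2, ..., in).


not equal — first [[[u1, u3], u2], u4] - [[[u1, u3], u4], u2], second -[[[u1, u3], u2], u4] + [[[u1, u3], u4], u2]

Normal form of the first expression: [[[u1, u3], u2], u4] - [[[u1, u3], u4], u2]
Normal form of the second expression: -[[[u1, u3], u2], u4] + [[[u1, u3], u4], u2]
Different reductions; not equal.


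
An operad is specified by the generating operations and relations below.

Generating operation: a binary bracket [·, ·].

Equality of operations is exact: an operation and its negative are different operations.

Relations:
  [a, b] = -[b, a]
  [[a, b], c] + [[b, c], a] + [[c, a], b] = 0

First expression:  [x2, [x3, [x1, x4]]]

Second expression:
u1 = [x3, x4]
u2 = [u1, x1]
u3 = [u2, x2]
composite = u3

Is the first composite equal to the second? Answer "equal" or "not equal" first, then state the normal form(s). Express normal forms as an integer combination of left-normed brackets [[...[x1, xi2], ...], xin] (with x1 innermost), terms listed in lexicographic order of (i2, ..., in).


not equal; the first gives [[[x1, x4], x3], x2] and the second -[[[x1, x3], x4], x2] + [[[x1, x4], x3], x2]

Reducing the first expression gives [[[x1, x4], x3], x2]
Reducing the second expression gives -[[[x1, x3], x4], x2] + [[[x1, x4], x3], x2]
The forms do not match — not equal.
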